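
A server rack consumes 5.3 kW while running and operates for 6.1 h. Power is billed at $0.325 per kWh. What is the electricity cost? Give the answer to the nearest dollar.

$11

Energy = 5300 W × 6.1 h = 32,330 Wh = 32.33 kWh
Cost = 32.33 kWh × $0.325/kWh = $10.51 ≈ $11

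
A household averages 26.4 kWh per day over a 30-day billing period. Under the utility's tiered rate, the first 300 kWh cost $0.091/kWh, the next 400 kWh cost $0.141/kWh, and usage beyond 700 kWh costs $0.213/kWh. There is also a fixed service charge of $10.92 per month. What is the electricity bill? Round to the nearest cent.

$114.22

Usage = 26.4 kWh/day × 30 days = 792 kWh
First 300 kWh × $0.091 = $27.30
Next 400 kWh × $0.141 = $56.40
Remaining 92 kWh × $0.213 = $19.60
Energy charge = $103.30; + service $10.92 = $114.22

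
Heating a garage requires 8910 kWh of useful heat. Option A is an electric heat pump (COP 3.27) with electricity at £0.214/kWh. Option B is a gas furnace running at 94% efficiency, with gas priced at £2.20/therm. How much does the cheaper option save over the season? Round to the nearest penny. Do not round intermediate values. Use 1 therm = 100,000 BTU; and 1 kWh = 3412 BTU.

Heat load = 8910 kWh × 3412 = 30,400,920 BTU
Gas: input = 30,400,920 / 0.94 = 32,341,404 BTU = 323.4 therm → 323.4 × £2.20 = £711.51
Heat pump: 30,400,920 BTU / 3412 = 8,910 kWh heat; / 3.27 = 2,725 kWh in → × £0.214 = £583.10
Difference = |£711.51 − £583.10| = £128.41

£128.41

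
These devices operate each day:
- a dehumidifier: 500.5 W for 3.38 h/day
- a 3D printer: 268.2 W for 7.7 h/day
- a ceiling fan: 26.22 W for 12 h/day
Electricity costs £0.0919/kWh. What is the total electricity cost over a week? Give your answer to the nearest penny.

dehumidifier: 500.5 W × 3.38 h × 7 d = 11,842 Wh = 11.84 kWh
3D printer: 268.2 W × 7.7 h × 7 d = 14,456 Wh = 14.46 kWh
ceiling fan: 26.22 W × 12 h × 7 d = 2,202 Wh = 2.202 kWh
Total energy = 11.84 + 14.46 + 2.202 = 28.5 kWh
Cost = 28.5 kWh × £0.0919 = £2.62

£2.62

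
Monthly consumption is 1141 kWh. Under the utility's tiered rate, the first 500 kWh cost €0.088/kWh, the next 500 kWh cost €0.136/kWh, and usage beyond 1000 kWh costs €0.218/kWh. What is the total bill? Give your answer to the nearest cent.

First 500 kWh × €0.088 = €44.00
Next 500 kWh × €0.136 = €68.00
Remaining 141 kWh × €0.218 = €30.74
Total = €142.74

€142.74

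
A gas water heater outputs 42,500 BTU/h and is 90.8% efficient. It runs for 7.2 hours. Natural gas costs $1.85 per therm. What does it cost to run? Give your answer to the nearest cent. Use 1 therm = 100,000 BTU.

Heat delivered = 42,500 BTU/h × 7.2 h = 306,000 BTU
Gas input = 306,000 / 0.908 = 337,004 BTU
= 337,004 / 100,000 = 3.37 therm
Cost = 3.37 × $1.85/therm = $6.23

$6.23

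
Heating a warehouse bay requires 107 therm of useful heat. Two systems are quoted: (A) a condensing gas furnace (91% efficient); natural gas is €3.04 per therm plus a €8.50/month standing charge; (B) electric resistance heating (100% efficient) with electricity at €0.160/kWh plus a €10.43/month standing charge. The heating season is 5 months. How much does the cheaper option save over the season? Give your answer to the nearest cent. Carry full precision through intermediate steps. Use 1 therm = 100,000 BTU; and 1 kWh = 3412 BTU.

Heat load = 107 therm × 100,000 = 10,700,000 BTU
Gas: input = 10,700,000 / 0.91 = 11,758,242 BTU = 117.6 therm → 117.6 × €3.04 = €357.45; + 5 × €8.50 standing = €399.95
Electric: 10,700,000 BTU / 3412 = 3,136 kWh → × €0.160 = €501.76; + 5 × €10.43 standing = €553.91
Difference = |€399.95 − €553.91| = €153.96

€153.96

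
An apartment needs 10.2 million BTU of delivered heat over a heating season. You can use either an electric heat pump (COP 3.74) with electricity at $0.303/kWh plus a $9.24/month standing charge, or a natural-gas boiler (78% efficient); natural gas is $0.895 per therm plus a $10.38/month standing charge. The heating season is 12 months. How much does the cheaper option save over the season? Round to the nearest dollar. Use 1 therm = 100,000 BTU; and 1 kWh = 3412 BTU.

Heat load = 10.2 × 10⁶ BTU = 10,200,000 BTU
Gas: input = 10,200,000 / 0.78 = 13,076,923 BTU = 130.8 therm → 130.8 × $0.895 = $117.04; + 12 × $10.38 standing = $241.60
Heat pump: 10,200,000 BTU / 3412 = 2,989 kWh heat; / 3.74 = 799.3 kWh in → × $0.303 = $242.19; + 12 × $9.24 standing = $353.07
Difference = |$241.60 − $353.07| = $111.47 ≈ $111

$111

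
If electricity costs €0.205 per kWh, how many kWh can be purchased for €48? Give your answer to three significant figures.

234 kWh

€48 / €0.205 per kWh = 234.1 kWh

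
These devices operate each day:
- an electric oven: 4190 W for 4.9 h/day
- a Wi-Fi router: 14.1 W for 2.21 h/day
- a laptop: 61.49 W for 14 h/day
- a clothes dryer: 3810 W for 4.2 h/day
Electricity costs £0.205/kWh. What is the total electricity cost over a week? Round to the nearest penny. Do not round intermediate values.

electric oven: 4190 W × 4.9 h × 7 d = 143,717 Wh = 143.7 kWh
Wi-Fi router: 14.1 W × 2.21 h × 7 d = 218 Wh = 0.2181 kWh
laptop: 61.49 W × 14 h × 7 d = 6,026 Wh = 6.026 kWh
clothes dryer: 3810 W × 4.2 h × 7 d = 112,014 Wh = 112 kWh
Total energy = 143.7 + 0.2181 + 6.026 + 112 = 262 kWh
Cost = 262 kWh × £0.205 = £53.70

£53.70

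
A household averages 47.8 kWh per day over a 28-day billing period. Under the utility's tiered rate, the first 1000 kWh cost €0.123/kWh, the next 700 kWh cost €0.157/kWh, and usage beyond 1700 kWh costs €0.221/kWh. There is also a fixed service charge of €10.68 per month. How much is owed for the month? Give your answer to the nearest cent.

Usage = 47.8 kWh/day × 28 days = 1338.4 kWh
First 1000 kWh × €0.123 = €123.00
Next 338.4 kWh × €0.157 = €53.13
Remaining tier: 0 kWh (not reached)
Energy charge = €176.13; + service €10.68 = €186.81

€186.81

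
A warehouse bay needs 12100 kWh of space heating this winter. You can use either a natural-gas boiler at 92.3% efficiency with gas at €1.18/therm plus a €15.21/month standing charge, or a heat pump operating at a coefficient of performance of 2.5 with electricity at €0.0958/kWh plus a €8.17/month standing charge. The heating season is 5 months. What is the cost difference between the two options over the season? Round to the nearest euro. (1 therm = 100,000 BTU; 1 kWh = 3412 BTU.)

Heat load = 12100 kWh × 3412 = 41,285,200 BTU
Gas: input = 41,285,200 / 0.923 = 44,729,361 BTU = 447.3 therm → 447.3 × €1.18 = €527.81; + 5 × €15.21 standing = €603.86
Heat pump: 41,285,200 BTU / 3412 = 12,100 kWh heat; / 2.5 = 4,840 kWh in → × €0.0958 = €463.67; + 5 × €8.17 standing = €504.52
Difference = |€603.86 − €504.52| = €99.33 ≈ €99

€99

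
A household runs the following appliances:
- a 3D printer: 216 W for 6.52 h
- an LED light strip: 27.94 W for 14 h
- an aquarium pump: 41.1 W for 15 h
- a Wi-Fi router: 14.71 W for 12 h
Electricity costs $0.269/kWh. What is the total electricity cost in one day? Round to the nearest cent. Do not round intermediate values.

3D printer: 216 W × 6.52 h = 1,408 Wh = 1.408 kWh
LED light strip: 27.94 W × 14 h = 391 Wh = 0.3912 kWh
aquarium pump: 41.1 W × 15 h = 616 Wh = 0.6165 kWh
Wi-Fi router: 14.71 W × 12 h = 177 Wh = 0.1765 kWh
Total energy = 1.408 + 0.3912 + 0.6165 + 0.1765 = 2.593 kWh
Cost = 2.593 kWh × $0.269 = $0.70

$0.70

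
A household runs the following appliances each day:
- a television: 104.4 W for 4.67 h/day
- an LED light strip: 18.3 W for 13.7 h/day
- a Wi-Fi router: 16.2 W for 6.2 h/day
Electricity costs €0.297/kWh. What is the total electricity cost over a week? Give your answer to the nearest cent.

€1.74

television: 104.4 W × 4.67 h × 7 d = 3,413 Wh = 3.413 kWh
LED light strip: 18.3 W × 13.7 h × 7 d = 1,755 Wh = 1.755 kWh
Wi-Fi router: 16.2 W × 6.2 h × 7 d = 703 Wh = 0.7031 kWh
Total energy = 3.413 + 1.755 + 0.7031 = 5.871 kWh
Cost = 5.871 kWh × €0.297 = €1.74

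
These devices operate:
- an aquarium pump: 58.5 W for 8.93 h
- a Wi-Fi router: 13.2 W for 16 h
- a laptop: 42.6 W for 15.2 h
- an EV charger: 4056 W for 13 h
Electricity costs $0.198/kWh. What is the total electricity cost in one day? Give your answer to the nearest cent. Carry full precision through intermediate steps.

aquarium pump: 58.5 W × 8.93 h = 522 Wh = 0.5224 kWh
Wi-Fi router: 13.2 W × 16 h = 211 Wh = 0.2112 kWh
laptop: 42.6 W × 15.2 h = 648 Wh = 0.6475 kWh
EV charger: 4056 W × 13 h = 52,728 Wh = 52.73 kWh
Total energy = 0.5224 + 0.2112 + 0.6475 + 52.73 = 54.11 kWh
Cost = 54.11 kWh × $0.198 = $10.71

$10.71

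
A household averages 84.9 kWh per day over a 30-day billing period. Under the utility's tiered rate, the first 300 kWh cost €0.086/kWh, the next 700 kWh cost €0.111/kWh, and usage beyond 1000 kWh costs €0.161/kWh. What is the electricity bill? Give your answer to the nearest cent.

€352.57

Usage = 84.9 kWh/day × 30 days = 2547 kWh
First 300 kWh × €0.086 = €25.80
Next 700 kWh × €0.111 = €77.70
Remaining 1547 kWh × €0.161 = €249.07
Total = €352.57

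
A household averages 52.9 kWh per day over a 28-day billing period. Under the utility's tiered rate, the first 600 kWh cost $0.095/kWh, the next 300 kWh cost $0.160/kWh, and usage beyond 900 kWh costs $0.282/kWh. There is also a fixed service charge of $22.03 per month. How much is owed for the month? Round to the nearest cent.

$290.93

Usage = 52.9 kWh/day × 28 days = 1481.2 kWh
First 600 kWh × $0.095 = $57.00
Next 300 kWh × $0.160 = $48.00
Remaining 581.2 kWh × $0.282 = $163.90
Energy charge = $268.90; + service $22.03 = $290.93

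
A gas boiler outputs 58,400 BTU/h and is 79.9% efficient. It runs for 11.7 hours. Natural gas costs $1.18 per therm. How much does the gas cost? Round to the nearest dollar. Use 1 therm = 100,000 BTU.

Heat delivered = 58,400 BTU/h × 11.7 h = 683,280 BTU
Gas input = 683,280 / 0.799 = 855,169 BTU
= 855,169 / 100,000 = 8.552 therm
Cost = 8.552 × $1.18/therm = $10.09 ≈ $10

$10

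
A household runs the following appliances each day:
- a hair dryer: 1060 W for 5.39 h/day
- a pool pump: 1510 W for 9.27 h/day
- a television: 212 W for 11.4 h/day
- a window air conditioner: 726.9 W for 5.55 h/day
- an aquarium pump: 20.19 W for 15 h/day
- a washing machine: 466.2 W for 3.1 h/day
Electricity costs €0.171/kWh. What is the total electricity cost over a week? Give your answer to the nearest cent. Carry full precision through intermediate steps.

hair dryer: 1060 W × 5.39 h × 7 d = 39,994 Wh = 39.99 kWh
pool pump: 1510 W × 9.27 h × 7 d = 97,984 Wh = 97.98 kWh
television: 212 W × 11.4 h × 7 d = 16,918 Wh = 16.92 kWh
window air conditioner: 726.9 W × 5.55 h × 7 d = 28,240 Wh = 28.24 kWh
aquarium pump: 20.19 W × 15 h × 7 d = 2,120 Wh = 2.12 kWh
washing machine: 466.2 W × 3.1 h × 7 d = 10,117 Wh = 10.12 kWh
Total energy = 39.99 + 97.98 + 16.92 + 28.24 + 2.12 + 10.12 = 195.4 kWh
Cost = 195.4 kWh × €0.171 = €33.41

€33.41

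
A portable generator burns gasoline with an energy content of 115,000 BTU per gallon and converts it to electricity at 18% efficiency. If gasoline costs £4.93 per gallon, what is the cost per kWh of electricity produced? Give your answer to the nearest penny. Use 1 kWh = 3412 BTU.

Electrical output per gallon = 115,000 BTU × 0.18 / 3412 BTU/kWh = 6.067 kWh
Cost per kWh = £4.93 / 6.067 kWh = £0.813

£0.81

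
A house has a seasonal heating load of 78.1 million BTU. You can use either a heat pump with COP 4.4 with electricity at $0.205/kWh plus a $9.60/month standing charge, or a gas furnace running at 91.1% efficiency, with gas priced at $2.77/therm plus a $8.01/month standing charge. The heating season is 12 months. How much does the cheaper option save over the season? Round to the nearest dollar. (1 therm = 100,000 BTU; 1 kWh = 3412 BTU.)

$1289

Heat load = 78.1 × 10⁶ BTU = 78,100,000 BTU
Gas: input = 78,100,000 / 0.911 = 85,729,967 BTU = 857.3 therm → 857.3 × $2.77 = $2,374.72; + 12 × $8.01 standing = $2,470.84
Heat pump: 78,100,000 BTU / 3412 = 22,890 kWh heat; / 4.4 = 5,202 kWh in → × $0.205 = $1,066.46; + 12 × $9.60 standing = $1,181.66
Difference = |$2,470.84 − $1,181.66| = $1,289.18 ≈ $1289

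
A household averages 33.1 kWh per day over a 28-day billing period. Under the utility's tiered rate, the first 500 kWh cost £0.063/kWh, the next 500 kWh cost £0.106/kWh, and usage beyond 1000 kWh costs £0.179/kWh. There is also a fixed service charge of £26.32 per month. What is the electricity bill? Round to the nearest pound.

£103

Usage = 33.1 kWh/day × 28 days = 926.8 kWh
First 500 kWh × £0.063 = £31.50
Next 426.8 kWh × £0.106 = £45.24
Remaining tier: 0 kWh (not reached)
Energy charge = £76.74; + service £26.32 = £103.06 ≈ £103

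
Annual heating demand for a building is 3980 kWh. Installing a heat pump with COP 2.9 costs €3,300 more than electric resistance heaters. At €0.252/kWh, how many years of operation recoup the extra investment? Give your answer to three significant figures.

5.02 years

Resistance: 3980 kWh × €0.252 = €1,002.96/yr
Heat pump: 3980 / 2.9 = 1372 kWh in → × €0.252 = €345.85/yr
Annual savings = €657.11
Payback = €3,300 / €657.11 = 5.02 years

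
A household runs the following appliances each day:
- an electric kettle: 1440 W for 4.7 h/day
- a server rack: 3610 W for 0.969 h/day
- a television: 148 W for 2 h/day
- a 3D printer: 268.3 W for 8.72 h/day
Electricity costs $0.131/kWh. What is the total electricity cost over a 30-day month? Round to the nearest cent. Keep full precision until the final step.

$50.70

electric kettle: 1440 W × 4.7 h × 30 d = 203,040 Wh = 203 kWh
server rack: 3610 W × 0.969 h × 30 d = 104,943 Wh = 104.9 kWh
television: 148 W × 2 h × 30 d = 8,880 Wh = 8.88 kWh
3D printer: 268.3 W × 8.72 h × 30 d = 70,187 Wh = 70.19 kWh
Total energy = 203 + 104.9 + 8.88 + 70.19 = 387 kWh
Cost = 387 kWh × $0.131 = $50.70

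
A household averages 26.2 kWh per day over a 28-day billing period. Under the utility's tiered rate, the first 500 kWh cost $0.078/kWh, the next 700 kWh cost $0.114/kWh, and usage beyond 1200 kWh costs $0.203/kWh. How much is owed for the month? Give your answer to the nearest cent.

Usage = 26.2 kWh/day × 28 days = 733.6 kWh
First 500 kWh × $0.078 = $39.00
Next 233.6 kWh × $0.114 = $26.63
Remaining tier: 0 kWh (not reached)
Total = $65.63

$65.63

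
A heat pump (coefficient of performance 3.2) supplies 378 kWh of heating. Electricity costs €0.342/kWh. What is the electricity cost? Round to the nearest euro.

€40

Electrical input = 378 kWh / 3.2 = 118.1 kWh
Cost = 118.1 × €0.342/kWh = €40.40 ≈ €40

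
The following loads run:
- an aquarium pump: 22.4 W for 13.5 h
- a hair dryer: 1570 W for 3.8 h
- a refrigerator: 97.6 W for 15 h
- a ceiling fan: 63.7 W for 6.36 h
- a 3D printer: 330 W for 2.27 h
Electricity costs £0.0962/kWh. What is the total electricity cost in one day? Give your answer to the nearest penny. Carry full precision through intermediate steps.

£0.85

aquarium pump: 22.4 W × 13.5 h = 302 Wh = 0.3024 kWh
hair dryer: 1570 W × 3.8 h = 5,966 Wh = 5.966 kWh
refrigerator: 97.6 W × 15 h = 1,464 Wh = 1.464 kWh
ceiling fan: 63.7 W × 6.36 h = 405 Wh = 0.4051 kWh
3D printer: 330 W × 2.27 h = 749 Wh = 0.7491 kWh
Total energy = 0.3024 + 5.966 + 1.464 + 0.4051 + 0.7491 = 8.887 kWh
Cost = 8.887 kWh × £0.0962 = £0.85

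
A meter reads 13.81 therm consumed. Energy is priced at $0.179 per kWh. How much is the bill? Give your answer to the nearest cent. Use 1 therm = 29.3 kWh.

$72.43

13.81 therm × (29.3 kWh/therm) = 404.6 kWh
Cost = 404.6 kWh × $0.179/kWh = $72.43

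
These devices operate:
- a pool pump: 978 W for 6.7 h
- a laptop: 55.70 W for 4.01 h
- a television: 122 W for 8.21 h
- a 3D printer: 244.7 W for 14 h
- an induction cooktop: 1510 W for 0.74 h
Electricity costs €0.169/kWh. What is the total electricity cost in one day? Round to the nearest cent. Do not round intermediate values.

€2.08

pool pump: 978 W × 6.7 h = 6,553 Wh = 6.553 kWh
laptop: 55.70 W × 4.01 h = 223 Wh = 0.2234 kWh
television: 122 W × 8.21 h = 1,002 Wh = 1.002 kWh
3D printer: 244.7 W × 14 h = 3,426 Wh = 3.426 kWh
induction cooktop: 1510 W × 0.74 h = 1,117 Wh = 1.117 kWh
Total energy = 6.553 + 0.2234 + 1.002 + 3.426 + 1.117 = 12.32 kWh
Cost = 12.32 kWh × €0.169 = €2.08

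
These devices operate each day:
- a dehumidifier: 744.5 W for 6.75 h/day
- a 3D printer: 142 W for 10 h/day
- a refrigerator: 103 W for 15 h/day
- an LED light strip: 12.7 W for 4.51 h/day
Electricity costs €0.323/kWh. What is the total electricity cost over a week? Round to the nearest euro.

€18

dehumidifier: 744.5 W × 6.75 h × 7 d = 35,178 Wh = 35.18 kWh
3D printer: 142 W × 10 h × 7 d = 9,940 Wh = 9.94 kWh
refrigerator: 103 W × 15 h × 7 d = 10,815 Wh = 10.81 kWh
LED light strip: 12.7 W × 4.51 h × 7 d = 401 Wh = 0.4009 kWh
Total energy = 35.18 + 9.94 + 10.81 + 0.4009 = 56.33 kWh
Cost = 56.33 kWh × €0.323 = €18.20 ≈ €18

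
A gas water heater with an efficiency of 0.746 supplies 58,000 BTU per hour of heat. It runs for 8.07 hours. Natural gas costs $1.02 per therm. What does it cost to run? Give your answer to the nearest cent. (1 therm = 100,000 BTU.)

Heat delivered = 58,000 BTU/h × 8.07 h = 468,060 BTU
Gas input = 468,060 / 0.746 = 627,426 BTU
= 627,426 / 100,000 = 6.274 therm
Cost = 6.274 × $1.02/therm = $6.40

$6.40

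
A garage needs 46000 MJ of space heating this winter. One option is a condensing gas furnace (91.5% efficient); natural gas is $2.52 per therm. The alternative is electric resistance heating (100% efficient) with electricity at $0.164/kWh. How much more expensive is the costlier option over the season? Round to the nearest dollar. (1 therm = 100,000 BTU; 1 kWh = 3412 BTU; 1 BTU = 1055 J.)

Heat load = 46000 MJ = 46,000,000,000 J / 1055 = 43,601,896 BTU
Gas: input = 43,601,896 / 0.915 = 47,652,345 BTU = 476.5 therm → 476.5 × $2.52 = $1,200.84
Electric: 43,601,896 BTU / 3412 = 12,780 kWh → × $0.164 = $2,095.75
Difference = |$1,200.84 − $2,095.75| = $894.91 ≈ $895

$895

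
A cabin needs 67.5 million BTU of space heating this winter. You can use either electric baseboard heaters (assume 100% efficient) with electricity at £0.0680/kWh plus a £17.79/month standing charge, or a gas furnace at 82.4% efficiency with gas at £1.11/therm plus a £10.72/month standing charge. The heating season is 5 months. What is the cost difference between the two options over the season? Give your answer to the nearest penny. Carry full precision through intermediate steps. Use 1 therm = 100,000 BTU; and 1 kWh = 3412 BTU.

£471.32

Heat load = 67.5 × 10⁶ BTU = 67,500,000 BTU
Gas: input = 67,500,000 / 0.824 = 81,917,476 BTU = 819.2 therm → 819.2 × £1.11 = £909.28; + 5 × £10.72 standing = £962.88
Electric: 67,500,000 BTU / 3412 = 19,780 kWh → × £0.0680 = £1,345.25; + 5 × £17.79 standing = £1,434.20
Difference = |£962.88 − £1,434.20| = £471.32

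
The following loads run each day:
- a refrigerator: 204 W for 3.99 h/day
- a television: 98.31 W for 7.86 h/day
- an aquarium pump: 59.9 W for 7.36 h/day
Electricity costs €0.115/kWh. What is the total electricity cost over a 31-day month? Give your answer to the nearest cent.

€7.23

refrigerator: 204 W × 3.99 h × 31 d = 25,233 Wh = 25.23 kWh
television: 98.31 W × 7.86 h × 31 d = 23,954 Wh = 23.95 kWh
aquarium pump: 59.9 W × 7.36 h × 31 d = 13,667 Wh = 13.67 kWh
Total energy = 25.23 + 23.95 + 13.67 = 62.85 kWh
Cost = 62.85 kWh × €0.115 = €7.23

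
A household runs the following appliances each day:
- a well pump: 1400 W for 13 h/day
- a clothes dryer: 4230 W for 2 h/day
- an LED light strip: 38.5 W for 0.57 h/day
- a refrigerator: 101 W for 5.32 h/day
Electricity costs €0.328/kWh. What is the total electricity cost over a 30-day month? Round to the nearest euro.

well pump: 1400 W × 13 h × 30 d = 546,000 Wh = 546 kWh
clothes dryer: 4230 W × 2 h × 30 d = 253,800 Wh = 253.8 kWh
LED light strip: 38.5 W × 0.57 h × 30 d = 658 Wh = 0.6583 kWh
refrigerator: 101 W × 5.32 h × 30 d = 16,120 Wh = 16.12 kWh
Total energy = 546 + 253.8 + 0.6583 + 16.12 = 816.6 kWh
Cost = 816.6 kWh × €0.328 = €267.84 ≈ €268

€268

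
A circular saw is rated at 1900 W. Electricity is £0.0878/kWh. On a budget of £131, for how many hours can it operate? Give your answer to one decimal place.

Energy budget = £131 / £0.0878 per kWh = 1,492 kWh = 1,492,027 Wh
Runtime = 1,492,027 Wh / 1900 W = 785.3 h

785.3 h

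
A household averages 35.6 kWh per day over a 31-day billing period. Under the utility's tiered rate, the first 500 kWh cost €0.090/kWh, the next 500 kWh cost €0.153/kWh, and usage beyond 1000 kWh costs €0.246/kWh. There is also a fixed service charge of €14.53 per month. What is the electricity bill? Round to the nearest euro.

Usage = 35.6 kWh/day × 31 days = 1103.6 kWh
First 500 kWh × €0.090 = €45.00
Next 500 kWh × €0.153 = €76.50
Remaining 103.6 kWh × €0.246 = €25.49
Energy charge = €146.99; + service €14.53 = €161.52 ≈ €162

€162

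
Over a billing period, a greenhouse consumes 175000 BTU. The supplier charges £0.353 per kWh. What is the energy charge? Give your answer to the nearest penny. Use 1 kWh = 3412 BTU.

175000 BTU × (0.00029308 kWh/BTU) = 51.29 kWh
Cost = 51.29 kWh × £0.353/kWh = £18.11

£18.11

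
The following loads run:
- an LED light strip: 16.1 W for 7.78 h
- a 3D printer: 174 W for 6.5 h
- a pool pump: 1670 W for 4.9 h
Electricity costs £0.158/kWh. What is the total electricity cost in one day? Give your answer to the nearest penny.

LED light strip: 16.1 W × 7.78 h = 125 Wh = 0.1253 kWh
3D printer: 174 W × 6.5 h = 1,131 Wh = 1.131 kWh
pool pump: 1670 W × 4.9 h = 8,183 Wh = 8.183 kWh
Total energy = 0.1253 + 1.131 + 8.183 = 9.439 kWh
Cost = 9.439 kWh × £0.158 = £1.49

£1.49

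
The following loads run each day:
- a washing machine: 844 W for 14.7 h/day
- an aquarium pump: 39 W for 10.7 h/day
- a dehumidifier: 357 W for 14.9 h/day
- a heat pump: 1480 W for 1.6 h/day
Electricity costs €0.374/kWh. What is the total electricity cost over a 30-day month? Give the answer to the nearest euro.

€230

washing machine: 844 W × 14.7 h × 30 d = 372,204 Wh = 372.2 kWh
aquarium pump: 39 W × 10.7 h × 30 d = 12,519 Wh = 12.52 kWh
dehumidifier: 357 W × 14.9 h × 30 d = 159,579 Wh = 159.6 kWh
heat pump: 1480 W × 1.6 h × 30 d = 71,040 Wh = 71.04 kWh
Total energy = 372.2 + 12.52 + 159.6 + 71.04 = 615.3 kWh
Cost = 615.3 kWh × €0.374 = €230.14 ≈ €230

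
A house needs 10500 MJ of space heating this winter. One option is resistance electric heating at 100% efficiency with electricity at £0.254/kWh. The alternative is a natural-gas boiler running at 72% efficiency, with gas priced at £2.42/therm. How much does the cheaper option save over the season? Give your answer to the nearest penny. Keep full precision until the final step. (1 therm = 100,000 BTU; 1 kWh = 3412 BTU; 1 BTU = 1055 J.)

Heat load = 10500 MJ = 10,500,000,000 J / 1055 = 9,952,607 BTU
Gas: input = 9,952,607 / 0.720 = 13,823,065 BTU = 138.2 therm → 138.2 × £2.42 = £334.52
Electric: 9,952,607 BTU / 3412 = 2,917 kWh → × £0.254 = £740.90
Difference = |£334.52 − £740.90| = £406.39

£406.39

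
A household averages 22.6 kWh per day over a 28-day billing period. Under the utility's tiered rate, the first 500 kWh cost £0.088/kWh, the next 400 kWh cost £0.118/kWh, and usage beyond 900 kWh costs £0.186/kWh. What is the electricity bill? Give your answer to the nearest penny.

£59.67

Usage = 22.6 kWh/day × 28 days = 632.8 kWh
First 500 kWh × £0.088 = £44.00
Next 132.8 kWh × £0.118 = £15.67
Remaining tier: 0 kWh (not reached)
Total = £59.67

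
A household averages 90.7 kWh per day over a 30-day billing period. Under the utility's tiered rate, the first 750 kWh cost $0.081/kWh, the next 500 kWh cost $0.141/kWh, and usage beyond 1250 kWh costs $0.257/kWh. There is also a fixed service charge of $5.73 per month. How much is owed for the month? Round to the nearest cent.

$515.03

Usage = 90.7 kWh/day × 30 days = 2721 kWh
First 750 kWh × $0.081 = $60.75
Next 500 kWh × $0.141 = $70.50
Remaining 1471 kWh × $0.257 = $378.05
Energy charge = $509.30; + service $5.73 = $515.03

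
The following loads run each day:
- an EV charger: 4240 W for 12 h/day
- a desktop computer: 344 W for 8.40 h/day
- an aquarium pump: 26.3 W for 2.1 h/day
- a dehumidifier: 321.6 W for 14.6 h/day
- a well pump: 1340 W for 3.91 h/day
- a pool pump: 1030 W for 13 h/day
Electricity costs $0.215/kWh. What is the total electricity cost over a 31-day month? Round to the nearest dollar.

EV charger: 4240 W × 12 h × 31 d = 1,577,280 Wh = 1,577 kWh
desktop computer: 344 W × 8.40 h × 31 d = 89,578 Wh = 89.58 kWh
aquarium pump: 26.3 W × 2.1 h × 31 d = 1,712 Wh = 1.712 kWh
dehumidifier: 321.6 W × 14.6 h × 31 d = 145,556 Wh = 145.6 kWh
well pump: 1340 W × 3.91 h × 31 d = 162,421 Wh = 162.4 kWh
pool pump: 1030 W × 13 h × 31 d = 415,090 Wh = 415.1 kWh
Total energy = 1,577 + 89.58 + 1.712 + 145.6 + 162.4 + 415.1 = 2,392 kWh
Cost = 2,392 kWh × $0.215 = $514.20 ≈ $514

$514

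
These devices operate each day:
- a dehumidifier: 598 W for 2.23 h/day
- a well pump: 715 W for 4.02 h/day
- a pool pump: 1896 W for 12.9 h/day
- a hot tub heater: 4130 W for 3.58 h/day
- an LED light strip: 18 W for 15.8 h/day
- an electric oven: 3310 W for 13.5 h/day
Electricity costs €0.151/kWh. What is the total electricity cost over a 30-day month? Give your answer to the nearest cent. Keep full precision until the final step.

€400.55

dehumidifier: 598 W × 2.23 h × 30 d = 40,006 Wh = 40.01 kWh
well pump: 715 W × 4.02 h × 30 d = 86,229 Wh = 86.23 kWh
pool pump: 1896 W × 12.9 h × 30 d = 733,752 Wh = 733.8 kWh
hot tub heater: 4130 W × 3.58 h × 30 d = 443,562 Wh = 443.6 kWh
LED light strip: 18 W × 15.8 h × 30 d = 8,532 Wh = 8.532 kWh
electric oven: 3310 W × 13.5 h × 30 d = 1,340,550 Wh = 1,341 kWh
Total energy = 40.01 + 86.23 + 733.8 + 443.6 + 8.532 + 1,341 = 2,653 kWh
Cost = 2,653 kWh × €0.151 = €400.55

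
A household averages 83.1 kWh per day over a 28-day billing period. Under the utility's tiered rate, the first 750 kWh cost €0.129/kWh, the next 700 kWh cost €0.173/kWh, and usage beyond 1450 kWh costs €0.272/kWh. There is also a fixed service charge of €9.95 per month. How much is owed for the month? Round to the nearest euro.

€466

Usage = 83.1 kWh/day × 28 days = 2326.8 kWh
First 750 kWh × €0.129 = €96.75
Next 700 kWh × €0.173 = €121.10
Remaining 876.8 kWh × €0.272 = €238.49
Energy charge = €456.34; + service €9.95 = €466.29 ≈ €466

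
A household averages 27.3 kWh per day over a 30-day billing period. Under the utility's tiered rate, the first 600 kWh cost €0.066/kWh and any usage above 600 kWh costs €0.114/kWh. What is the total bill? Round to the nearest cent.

€64.57

Usage = 27.3 kWh/day × 30 days = 819 kWh
First 600 kWh × €0.066 = €39.60
Remaining 219 kWh × €0.114 = €24.97
Total = €64.57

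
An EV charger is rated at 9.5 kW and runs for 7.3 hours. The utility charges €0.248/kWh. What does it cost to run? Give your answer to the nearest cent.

€17.20

Energy = 9500 W × 7.3 h = 69,350 Wh = 69.35 kWh
Cost = 69.35 kWh × €0.248/kWh = €17.20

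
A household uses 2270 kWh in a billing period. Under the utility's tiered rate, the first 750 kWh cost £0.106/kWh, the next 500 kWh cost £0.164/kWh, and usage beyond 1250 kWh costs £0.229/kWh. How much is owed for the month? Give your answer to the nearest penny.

£395.08

First 750 kWh × £0.106 = £79.50
Next 500 kWh × £0.164 = £82.00
Remaining 1020 kWh × £0.229 = £233.58
Total = £395.08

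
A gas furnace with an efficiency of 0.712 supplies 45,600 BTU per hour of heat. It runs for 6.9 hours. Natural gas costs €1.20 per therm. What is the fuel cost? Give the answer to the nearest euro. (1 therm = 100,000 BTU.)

€5

Heat delivered = 45,600 BTU/h × 6.9 h = 314,640 BTU
Gas input = 314,640 / 0.712 = 441,910 BTU
= 441,910 / 100,000 = 4.419 therm
Cost = 4.419 × €1.20/therm = €5.30 ≈ €5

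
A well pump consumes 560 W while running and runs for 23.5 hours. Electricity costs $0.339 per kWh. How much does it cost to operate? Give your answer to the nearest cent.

Energy = 560 W × 23.5 h = 13,160 Wh = 13.16 kWh
Cost = 13.16 kWh × $0.339/kWh = $4.46

$4.46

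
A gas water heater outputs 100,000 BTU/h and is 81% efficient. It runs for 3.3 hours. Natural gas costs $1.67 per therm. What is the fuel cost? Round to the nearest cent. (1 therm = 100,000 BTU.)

Heat delivered = 100,000 BTU/h × 3.3 h = 330,000 BTU
Gas input = 330,000 / 0.81 = 407,407 BTU
= 407,407 / 100,000 = 4.074 therm
Cost = 4.074 × $1.67/therm = $6.80

$6.80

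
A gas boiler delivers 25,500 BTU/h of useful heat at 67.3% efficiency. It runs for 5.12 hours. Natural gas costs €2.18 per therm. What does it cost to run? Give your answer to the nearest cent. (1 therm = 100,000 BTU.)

€4.23

Heat delivered = 25,500 BTU/h × 5.12 h = 130,560 BTU
Gas input = 130,560 / 0.673 = 193,997 BTU
= 193,997 / 100,000 = 1.94 therm
Cost = 1.94 × €2.18/therm = €4.23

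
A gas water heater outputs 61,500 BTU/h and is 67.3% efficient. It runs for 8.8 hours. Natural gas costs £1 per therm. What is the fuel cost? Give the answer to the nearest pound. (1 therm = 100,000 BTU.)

£8

Heat delivered = 61,500 BTU/h × 8.8 h = 541,200 BTU
Gas input = 541,200 / 0.673 = 804,160 BTU
= 804,160 / 100,000 = 8.042 therm
Cost = 8.042 × £1/therm = £8.04 ≈ £8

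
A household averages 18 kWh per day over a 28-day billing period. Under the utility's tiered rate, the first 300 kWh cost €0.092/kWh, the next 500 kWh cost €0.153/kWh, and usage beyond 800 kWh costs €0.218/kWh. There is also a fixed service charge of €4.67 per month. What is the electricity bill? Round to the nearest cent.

Usage = 18 kWh/day × 28 days = 504 kWh
First 300 kWh × €0.092 = €27.60
Next 204 kWh × €0.153 = €31.21
Remaining tier: 0 kWh (not reached)
Energy charge = €58.81; + service €4.67 = €63.48

€63.48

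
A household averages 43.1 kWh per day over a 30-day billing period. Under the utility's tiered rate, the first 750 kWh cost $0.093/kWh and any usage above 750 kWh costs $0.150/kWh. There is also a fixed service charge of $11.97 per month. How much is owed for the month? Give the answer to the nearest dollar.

Usage = 43.1 kWh/day × 30 days = 1293 kWh
First 750 kWh × $0.093 = $69.75
Remaining 543 kWh × $0.150 = $81.45
Energy charge = $151.20; + service $11.97 = $163.17 ≈ $163

$163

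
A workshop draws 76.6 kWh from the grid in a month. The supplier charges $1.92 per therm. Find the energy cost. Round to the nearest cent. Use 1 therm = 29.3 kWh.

$5.02

76.6 kWh × (0.03413 therm/kWh) = 2.614 therm
Cost = 2.614 therm × $1.92/therm = $5.02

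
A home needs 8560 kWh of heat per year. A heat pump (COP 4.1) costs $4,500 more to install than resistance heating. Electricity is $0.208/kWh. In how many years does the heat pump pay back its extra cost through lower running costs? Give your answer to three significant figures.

Resistance: 8560 kWh × $0.208 = $1,780.48/yr
Heat pump: 8560 / 4.1 = 2088 kWh in → × $0.208 = $434.26/yr
Annual savings = $1,346.22
Payback = $4,500 / $1,346.22 = 3.34 years

3.34 years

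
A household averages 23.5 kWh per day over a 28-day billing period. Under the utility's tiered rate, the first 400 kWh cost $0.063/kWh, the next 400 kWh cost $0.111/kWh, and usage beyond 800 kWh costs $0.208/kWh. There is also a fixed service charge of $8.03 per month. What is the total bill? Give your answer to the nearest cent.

$61.87

Usage = 23.5 kWh/day × 28 days = 658 kWh
First 400 kWh × $0.063 = $25.20
Next 258 kWh × $0.111 = $28.64
Remaining tier: 0 kWh (not reached)
Energy charge = $53.84; + service $8.03 = $61.87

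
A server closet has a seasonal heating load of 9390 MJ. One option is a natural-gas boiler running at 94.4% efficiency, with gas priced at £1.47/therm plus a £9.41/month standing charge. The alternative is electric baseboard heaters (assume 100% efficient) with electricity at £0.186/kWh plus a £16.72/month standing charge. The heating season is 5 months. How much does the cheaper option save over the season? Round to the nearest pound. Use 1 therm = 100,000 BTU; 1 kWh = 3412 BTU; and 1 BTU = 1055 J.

£383

Heat load = 9390 MJ = 9,390,000,000 J / 1055 = 8,900,474 BTU
Gas: input = 8,900,474 / 0.944 = 9,428,468 BTU = 94.28 therm → 94.28 × £1.47 = £138.60; + 5 × £9.41 standing = £185.65
Electric: 8,900,474 BTU / 3412 = 2,609 kWh → × £0.186 = £485.20; + 5 × £16.72 standing = £568.80
Difference = |£185.65 − £568.80| = £383.15 ≈ £383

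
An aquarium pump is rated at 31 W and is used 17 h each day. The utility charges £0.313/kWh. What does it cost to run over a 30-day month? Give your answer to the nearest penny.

£4.95

Energy = 31 W × 17 h/day × 30 days = 15,810 Wh = 15.81 kWh
Cost = 15.81 kWh × £0.313/kWh = £4.95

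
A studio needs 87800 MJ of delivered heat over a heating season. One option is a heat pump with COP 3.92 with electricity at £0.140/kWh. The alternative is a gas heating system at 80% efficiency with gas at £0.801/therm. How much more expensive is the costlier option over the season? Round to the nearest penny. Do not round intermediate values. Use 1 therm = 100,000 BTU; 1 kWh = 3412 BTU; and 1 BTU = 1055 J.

Heat load = 87800 MJ = 87,800,000,000 J / 1055 = 83,222,749 BTU
Gas: input = 83,222,749 / 0.80 = 104,028,436 BTU = 1,040 therm → 1,040 × £0.801 = £833.27
Heat pump: 83,222,749 BTU / 3412 = 24,390 kWh heat; / 3.92 = 6,222 kWh in → × £0.140 = £871.11
Difference = |£833.27 − £871.11| = £37.85

£37.85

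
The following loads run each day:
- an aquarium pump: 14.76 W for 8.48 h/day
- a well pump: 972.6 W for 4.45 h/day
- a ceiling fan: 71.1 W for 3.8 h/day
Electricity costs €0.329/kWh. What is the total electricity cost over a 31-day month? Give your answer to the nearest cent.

aquarium pump: 14.76 W × 8.48 h × 31 d = 3,880 Wh = 3.88 kWh
well pump: 972.6 W × 4.45 h × 31 d = 134,170 Wh = 134.2 kWh
ceiling fan: 71.1 W × 3.8 h × 31 d = 8,376 Wh = 8.376 kWh
Total energy = 3.88 + 134.2 + 8.376 = 146.4 kWh
Cost = 146.4 kWh × €0.329 = €48.17

€48.17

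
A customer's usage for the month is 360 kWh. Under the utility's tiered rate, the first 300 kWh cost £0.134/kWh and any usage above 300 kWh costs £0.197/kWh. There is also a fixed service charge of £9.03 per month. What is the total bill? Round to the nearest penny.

£61.05

First 300 kWh × £0.134 = £40.20
Remaining 60 kWh × £0.197 = £11.82
Energy charge = £52.02; + service £9.03 = £61.05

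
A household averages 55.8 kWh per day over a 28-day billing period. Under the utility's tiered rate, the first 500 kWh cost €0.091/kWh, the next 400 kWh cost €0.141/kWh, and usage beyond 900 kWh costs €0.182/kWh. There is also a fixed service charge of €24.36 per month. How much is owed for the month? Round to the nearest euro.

€247

Usage = 55.8 kWh/day × 28 days = 1562.4 kWh
First 500 kWh × €0.091 = €45.50
Next 400 kWh × €0.141 = €56.40
Remaining 662.4 kWh × €0.182 = €120.56
Energy charge = €222.46; + service €24.36 = €246.82 ≈ €247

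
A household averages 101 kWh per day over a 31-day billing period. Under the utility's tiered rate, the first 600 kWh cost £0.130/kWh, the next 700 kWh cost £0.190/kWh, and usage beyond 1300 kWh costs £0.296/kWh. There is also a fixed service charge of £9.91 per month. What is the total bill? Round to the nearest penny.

Usage = 101 kWh/day × 31 days = 3131 kWh
First 600 kWh × £0.130 = £78.00
Next 700 kWh × £0.190 = £133.00
Remaining 1831 kWh × £0.296 = £541.98
Energy charge = £752.98; + service £9.91 = £762.89

£762.89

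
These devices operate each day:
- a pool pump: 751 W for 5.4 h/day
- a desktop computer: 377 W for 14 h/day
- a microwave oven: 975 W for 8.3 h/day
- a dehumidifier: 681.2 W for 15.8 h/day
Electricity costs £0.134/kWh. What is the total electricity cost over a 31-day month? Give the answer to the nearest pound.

£117

pool pump: 751 W × 5.4 h × 31 d = 125,717 Wh = 125.7 kWh
desktop computer: 377 W × 14 h × 31 d = 163,618 Wh = 163.6 kWh
microwave oven: 975 W × 8.3 h × 31 d = 250,868 Wh = 250.9 kWh
dehumidifier: 681.2 W × 15.8 h × 31 d = 333,652 Wh = 333.7 kWh
Total energy = 125.7 + 163.6 + 250.9 + 333.7 = 873.9 kWh
Cost = 873.9 kWh × £0.134 = £117.10 ≈ £117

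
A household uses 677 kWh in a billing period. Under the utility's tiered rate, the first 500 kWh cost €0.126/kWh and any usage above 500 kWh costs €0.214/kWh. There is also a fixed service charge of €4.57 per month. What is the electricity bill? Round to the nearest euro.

€105

First 500 kWh × €0.126 = €63.00
Remaining 177 kWh × €0.214 = €37.88
Energy charge = €100.88; + service €4.57 = €105.45 ≈ €105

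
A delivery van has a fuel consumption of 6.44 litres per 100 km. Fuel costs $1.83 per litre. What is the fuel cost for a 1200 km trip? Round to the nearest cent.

$141.42

Fuel = 6.44 L/100 km × 1200 km / 100 = 77.28 L
Cost = 77.28 L × $1.83/L = $141.42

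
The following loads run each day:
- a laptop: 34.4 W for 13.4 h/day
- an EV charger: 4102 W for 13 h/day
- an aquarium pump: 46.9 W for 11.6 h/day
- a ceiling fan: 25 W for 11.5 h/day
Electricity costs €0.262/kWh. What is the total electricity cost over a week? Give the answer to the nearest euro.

€100

laptop: 34.4 W × 13.4 h × 7 d = 3,227 Wh = 3.227 kWh
EV charger: 4102 W × 13 h × 7 d = 373,282 Wh = 373.3 kWh
aquarium pump: 46.9 W × 11.6 h × 7 d = 3,808 Wh = 3.808 kWh
ceiling fan: 25 W × 11.5 h × 7 d = 2,012 Wh = 2.013 kWh
Total energy = 3.227 + 373.3 + 3.808 + 2.013 = 382.3 kWh
Cost = 382.3 kWh × €0.262 = €100.17 ≈ €100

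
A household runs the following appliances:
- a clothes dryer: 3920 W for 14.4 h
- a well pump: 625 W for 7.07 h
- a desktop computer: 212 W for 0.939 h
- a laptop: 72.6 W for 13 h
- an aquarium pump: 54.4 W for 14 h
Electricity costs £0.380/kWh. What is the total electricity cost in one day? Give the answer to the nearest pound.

£24

clothes dryer: 3920 W × 14.4 h = 56,448 Wh = 56.45 kWh
well pump: 625 W × 7.07 h = 4,419 Wh = 4.419 kWh
desktop computer: 212 W × 0.939 h = 199 Wh = 0.1991 kWh
laptop: 72.6 W × 13 h = 944 Wh = 0.9438 kWh
aquarium pump: 54.4 W × 14 h = 762 Wh = 0.7616 kWh
Total energy = 56.45 + 4.419 + 0.1991 + 0.9438 + 0.7616 = 62.77 kWh
Cost = 62.77 kWh × £0.380 = £23.85 ≈ £24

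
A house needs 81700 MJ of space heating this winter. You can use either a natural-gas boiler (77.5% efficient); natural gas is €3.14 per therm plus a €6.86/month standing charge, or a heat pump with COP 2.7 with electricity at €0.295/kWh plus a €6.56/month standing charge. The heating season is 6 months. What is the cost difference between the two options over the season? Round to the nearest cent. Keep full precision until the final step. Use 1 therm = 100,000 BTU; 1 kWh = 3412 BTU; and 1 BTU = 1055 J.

Heat load = 81700 MJ = 81,700,000,000 J / 1055 = 77,440,758 BTU
Gas: input = 77,440,758 / 0.775 = 99,923,559 BTU = 999.2 therm → 999.2 × €3.14 = €3,137.60; + 6 × €6.86 standing = €3,178.76
Heat pump: 77,440,758 BTU / 3412 = 22,700 kWh heat; / 2.7 = 8,406 kWh in → × €0.295 = €2,479.81; + 6 × €6.56 standing = €2,519.17
Difference = |€3,178.76 − €2,519.17| = €659.59

€659.59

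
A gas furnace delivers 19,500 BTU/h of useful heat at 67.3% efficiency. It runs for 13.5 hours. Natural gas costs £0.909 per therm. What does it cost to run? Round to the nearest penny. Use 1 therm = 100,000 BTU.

Heat delivered = 19,500 BTU/h × 13.5 h = 263,250 BTU
Gas input = 263,250 / 0.673 = 391,159 BTU
= 391,159 / 100,000 = 3.912 therm
Cost = 3.912 × £0.909/therm = £3.56

£3.56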